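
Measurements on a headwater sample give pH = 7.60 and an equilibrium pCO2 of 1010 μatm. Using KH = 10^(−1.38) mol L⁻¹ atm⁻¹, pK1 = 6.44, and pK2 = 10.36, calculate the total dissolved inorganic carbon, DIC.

DIC = 0.652 mmol/L

[CO2*] = KH · pCO2 = 10^(−1.38) × 1010×10^-6 = 4.210×10^-5 mol/L
α₀ = 1/(1 + K1/[H⁺] + K1K2/[H⁺]²) = 1/(1 + 10^+1.16 + 10^-1.60) = 0.06460
DIC = [CO2*]/α₀ = 4.210×10^-5 / 0.06460 = 0.652 mmol/L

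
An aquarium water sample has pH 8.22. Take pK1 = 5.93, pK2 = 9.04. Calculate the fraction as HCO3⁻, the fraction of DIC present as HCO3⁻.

α₁ = 1 / (1 + [H⁺]/K1 + K2/[H⁺]) = 1 / (1 + 10^-2.29 + 10^-0.82)
   = 1 / (1 + 0.0051286 + 0.15136) = 1/1.1565 = 0.8647

α₁ = 0.865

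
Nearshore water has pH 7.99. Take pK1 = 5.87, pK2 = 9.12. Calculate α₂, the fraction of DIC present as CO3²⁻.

α₂ = 0.0685

α₂ = 1 / (1 + [H⁺]/K2 + [H⁺]²/(K1K2)) = 1 / (1 + 10^+1.13 + 10^-0.99)
   = 1 / (1 + 13.490 + 0.10233) = 1/14.592 = 0.06853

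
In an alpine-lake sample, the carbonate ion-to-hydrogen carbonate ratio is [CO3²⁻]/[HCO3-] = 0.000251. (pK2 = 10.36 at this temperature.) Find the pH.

pH = 6.76

From K2 = [H⁺][CO3²⁻]/[HCO3-]:  pH = pK2 + log₁₀([CO3²⁻]/[HCO3-])
log₁₀(0.000251) = -3.600
pH = 10.36 + (-3.600) = 6.76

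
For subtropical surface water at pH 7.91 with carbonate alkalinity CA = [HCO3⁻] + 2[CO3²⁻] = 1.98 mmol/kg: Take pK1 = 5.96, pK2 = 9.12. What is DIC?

CA = [HCO3⁻] + 2[CO3²⁻] = (α₁ + 2α₂)·DIC
At pH 7.91: [H⁺]/K1 = 10^-1.95 = 0.011220, K2/[H⁺] = 10^-1.21 = 0.061660
α₁ = 1/(1 + 0.011220 + 0.061660) = 1/1.0729 = 0.9321; α₂ = α₁·K2/[H⁺] = 0.05747
α₁ + 2α₂ = 1.0470
DIC = CA / (α₁ + 2α₂) = 1.98 / 1.0470 = 1.89 mmol/kg

DIC = 1.89 mmol/kg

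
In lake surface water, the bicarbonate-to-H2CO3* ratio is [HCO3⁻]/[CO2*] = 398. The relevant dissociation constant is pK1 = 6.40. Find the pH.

From K1 = [H⁺][HCO3⁻]/[CO2*]:  pH = pK1 + log₁₀([HCO3⁻]/[CO2*])
log₁₀(398) = +2.600
pH = 6.40 + (+2.600) = 9.00

pH = 9.00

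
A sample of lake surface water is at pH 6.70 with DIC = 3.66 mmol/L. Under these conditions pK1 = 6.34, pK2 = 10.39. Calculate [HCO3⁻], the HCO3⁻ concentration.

[HCO3⁻] = 2.55 mmol/L

α₁ = 1 / (1 + [H⁺]/K1 + K2/[H⁺]) = 1 / (1 + 10^-0.36 + 10^-3.69)
   = 1 / (1 + 0.43652 + 0.00020417) = 1/1.4367 = 0.6960
[HCO3⁻] = α₁ × DIC = 0.6960 × 3.66 = 2.55 mmol/L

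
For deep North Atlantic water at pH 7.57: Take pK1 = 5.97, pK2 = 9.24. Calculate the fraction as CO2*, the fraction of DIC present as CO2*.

α₀ = 0.0240

α₀ = 1 / (1 + K1/[H⁺] + K1K2/[H⁺]²) = 1 / (1 + 10^+1.60 + 10^-0.07)
   = 1 / (1 + 39.811 + 0.85114) = 1/41.662 = 0.02400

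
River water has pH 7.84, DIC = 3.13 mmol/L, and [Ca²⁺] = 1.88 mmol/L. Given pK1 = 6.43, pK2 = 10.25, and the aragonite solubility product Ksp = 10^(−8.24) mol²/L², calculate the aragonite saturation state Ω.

α₂ = 1 / (1 + [H⁺]/K2 + [H⁺]²/(K1K2)) = 1 / (1 + 10^+2.41 + 10^+1.00)
   = 1 / (1 + 257.04 + 10.000) = 1/268.04 = 0.003731
[CO3²⁻] = α₂ × DIC = 0.003731 × 3.13 = 0.01168 mmol/L = 11.68 μmol/L
Ksp = 10^(−8.24) = 5.754×10^-9
Ω = [Ca²⁺][CO3²⁻]/Ksp = (1.88×10^-3)(1.168×10^-5) / 5.754×10^-9 = 3.82

Ω = 3.82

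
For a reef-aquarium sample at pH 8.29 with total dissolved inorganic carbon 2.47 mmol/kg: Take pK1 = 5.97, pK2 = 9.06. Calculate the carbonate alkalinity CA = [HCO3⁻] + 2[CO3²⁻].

CA = 2.82 mmol/kg

CA = [HCO3⁻] + 2[CO3²⁻] = (α₁ + 2α₂)·DIC
At pH 8.29: [H⁺]/K1 = 10^-2.32 = 0.0047863, K2/[H⁺] = 10^-0.77 = 0.16982
α₁ = 1/(1 + 0.0047863 + 0.16982) = 1/1.1746 = 0.8513; α₂ = α₁·K2/[H⁺] = 0.1446
α₁ + 2α₂ = 1.1405
CA = 1.1405 × 2.47 = 2.82 mmol/kg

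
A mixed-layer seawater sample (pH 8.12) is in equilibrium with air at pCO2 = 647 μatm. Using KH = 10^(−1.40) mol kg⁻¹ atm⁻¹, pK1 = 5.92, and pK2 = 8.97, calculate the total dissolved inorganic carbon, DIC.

DIC = 4.68 mmol/kg

[CO2*] = KH · pCO2 = 10^(−1.40) × 647×10^-6 = 2.576×10^-5 mol/kg
α₀ = 1/(1 + K1/[H⁺] + K1K2/[H⁺]²) = 1/(1 + 10^+2.20 + 10^+1.35) = 0.005498
DIC = [CO2*]/α₀ = 2.576×10^-5 / 0.005498 = 4.68 mmol/kg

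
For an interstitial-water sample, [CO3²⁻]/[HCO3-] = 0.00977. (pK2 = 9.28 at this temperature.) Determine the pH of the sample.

pH = 7.27

From K2 = [H⁺][CO3²⁻]/[HCO3-]:  pH = pK2 + log₁₀([CO3²⁻]/[HCO3-])
log₁₀(0.00977) = -2.010
pH = 9.28 + (-2.010) = 7.27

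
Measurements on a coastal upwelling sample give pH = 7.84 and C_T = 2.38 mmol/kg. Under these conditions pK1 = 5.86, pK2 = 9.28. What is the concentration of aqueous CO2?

α₀ = 1 / (1 + K1/[H⁺] + K1K2/[H⁺]²) = 1 / (1 + 10^+1.98 + 10^+0.54)
   = 1 / (1 + 95.499 + 3.4674) = 1/99.967 = 0.01000
[CO2*] = α₀ × DIC = 0.01000 × 2.38 = 0.0238 mmol/kg

[CO2*] = 0.0238 mmol/kg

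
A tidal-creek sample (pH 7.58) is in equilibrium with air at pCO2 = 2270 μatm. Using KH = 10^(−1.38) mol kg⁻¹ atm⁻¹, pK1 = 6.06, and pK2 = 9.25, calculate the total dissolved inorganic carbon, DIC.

DIC = 3.30 mmol/kg

[CO2*] = KH · pCO2 = 10^(−1.38) × 2270×10^-6 = 9.463×10^-5 mol/kg
α₀ = 1/(1 + K1/[H⁺] + K1K2/[H⁺]²) = 1/(1 + 10^+1.52 + 10^-0.15) = 0.02872
DIC = [CO2*]/α₀ = 9.463×10^-5 / 0.02872 = 3.30 mmol/kg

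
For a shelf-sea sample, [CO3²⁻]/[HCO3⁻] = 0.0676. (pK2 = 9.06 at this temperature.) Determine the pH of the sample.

pH = 7.89

From K2 = [H⁺][CO3²⁻]/[HCO3⁻]:  pH = pK2 + log₁₀([CO3²⁻]/[HCO3⁻])
log₁₀(0.0676) = -1.170
pH = 9.06 + (-1.170) = 7.89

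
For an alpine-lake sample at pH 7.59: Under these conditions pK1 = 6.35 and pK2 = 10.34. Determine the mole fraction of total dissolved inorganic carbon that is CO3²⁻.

α₂ = 0.00168

α₂ = 1 / (1 + [H⁺]/K2 + [H⁺]²/(K1K2)) = 1 / (1 + 10^+2.75 + 10^+1.51)
   = 1 / (1 + 562.34 + 32.359) = 1/595.70 = 0.001679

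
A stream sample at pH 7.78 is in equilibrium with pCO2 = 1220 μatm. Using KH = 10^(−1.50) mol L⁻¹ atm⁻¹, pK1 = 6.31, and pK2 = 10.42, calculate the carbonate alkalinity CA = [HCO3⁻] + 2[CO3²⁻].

CA = 1.14 mmol/L

[CO2*] = KH · pCO2 = 10^(−1.50) × 1220×10^-6 = 3.858×10^-5 mol/L
α₀ = 1/(1 + K1/[H⁺] + K1K2/[H⁺]²) = 1/(1 + 10^+1.47 + 10^-1.17) = 0.03270
DIC = [CO2*]/α₀ = 3.858×10^-5 / 0.03270 = 1.180 mmol/L
CA = (α₁ + 2α₂)·DIC = (0.9651 + 2×0.002211) × 1.180 = 1.14 mmol/L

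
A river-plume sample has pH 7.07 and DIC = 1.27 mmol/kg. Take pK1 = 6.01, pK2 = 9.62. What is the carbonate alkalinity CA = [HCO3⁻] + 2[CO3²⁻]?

CA = 1.17 mmol/kg

CA = [HCO3⁻] + 2[CO3²⁻] = (α₁ + 2α₂)·DIC
At pH 7.07: [H⁺]/K1 = 10^-1.06 = 0.087096, K2/[H⁺] = 10^-2.55 = 0.0028184
α₁ = 1/(1 + 0.087096 + 0.0028184) = 1/1.0899 = 0.9175; α₂ = α₁·K2/[H⁺] = 0.002586
α₁ + 2α₂ = 0.9227
CA = 0.9227 × 1.27 = 1.17 mmol/kg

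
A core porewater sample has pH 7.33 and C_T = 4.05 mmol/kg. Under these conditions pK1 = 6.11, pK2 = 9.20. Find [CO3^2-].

[CO3²⁻] = 0.0509 mmol/kg

α₂ = 1 / (1 + [H⁺]/K2 + [H⁺]²/(K1K2)) = 1 / (1 + 10^+1.87 + 10^+0.65)
   = 1 / (1 + 74.131 + 4.4668) = 1/79.598 = 0.01256
[CO3²⁻] = α₂ × DIC = 0.01256 × 4.05 = 0.0509 mmol/kg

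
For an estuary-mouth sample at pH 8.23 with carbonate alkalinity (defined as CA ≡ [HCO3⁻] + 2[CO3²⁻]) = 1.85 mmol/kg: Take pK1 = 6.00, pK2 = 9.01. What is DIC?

DIC = 1.63 mmol/kg

CA = [HCO3⁻] + 2[CO3²⁻] = (α₁ + 2α₂)·DIC
At pH 8.23: [H⁺]/K1 = 10^-2.23 = 0.0058884, K2/[H⁺] = 10^-0.78 = 0.16596
α₁ = 1/(1 + 0.0058884 + 0.16596) = 1/1.1718 = 0.8534; α₂ = α₁·K2/[H⁺] = 0.1416
α₁ + 2α₂ = 1.1366
DIC = CA / (α₁ + 2α₂) = 1.85 / 1.1366 = 1.63 mmol/kg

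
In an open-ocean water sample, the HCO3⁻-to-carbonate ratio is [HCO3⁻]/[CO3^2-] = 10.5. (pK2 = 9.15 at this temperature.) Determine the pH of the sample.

From K2 = [H⁺][CO3^2-]/[HCO3⁻]:  pH = pK2 − log₁₀([HCO3⁻]/[CO3^2-])
log₁₀(10.5) = +1.021
pH = 9.15 − (+1.021) = 8.13

pH = 8.13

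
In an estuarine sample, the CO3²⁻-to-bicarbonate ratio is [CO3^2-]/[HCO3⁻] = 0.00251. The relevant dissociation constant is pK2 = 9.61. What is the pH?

pH = 7.01

From K2 = [H⁺][CO3^2-]/[HCO3⁻]:  pH = pK2 + log₁₀([CO3^2-]/[HCO3⁻])
log₁₀(0.00251) = -2.600
pH = 9.61 + (-2.600) = 7.01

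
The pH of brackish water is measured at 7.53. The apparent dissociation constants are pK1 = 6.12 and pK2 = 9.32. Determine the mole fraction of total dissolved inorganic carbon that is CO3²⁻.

α₂ = 0.0154

α₂ = 1 / (1 + [H⁺]/K2 + [H⁺]²/(K1K2)) = 1 / (1 + 10^+1.79 + 10^+0.38)
   = 1 / (1 + 61.660 + 2.3988) = 1/65.058 = 0.01537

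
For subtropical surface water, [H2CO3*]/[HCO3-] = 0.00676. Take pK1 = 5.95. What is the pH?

From K1 = [H⁺][HCO3-]/[H2CO3*]:  pH = pK1 − log₁₀([H2CO3*]/[HCO3-])
log₁₀(0.00676) = -2.170
pH = 5.95 − (-2.170) = 8.12

pH = 8.12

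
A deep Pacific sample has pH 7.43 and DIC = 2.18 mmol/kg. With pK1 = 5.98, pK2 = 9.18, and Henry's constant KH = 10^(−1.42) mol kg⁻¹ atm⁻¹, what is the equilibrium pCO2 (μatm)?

pCO2 = 1930 μatm

α₀ = 1 / (1 + K1/[H⁺] + K1K2/[H⁺]²) = 1 / (1 + 10^+1.45 + 10^-0.30)
   = 1 / (1 + 28.184 + 0.50119) = 1/29.685 = 0.03369
[CO2*] = α₀ × DIC = 0.03369 × 2.18 = 0.07344 mmol/kg
pCO2 = [CO2*]/KH = 7.344×10^-5 / 3.802×10^-2 = 1930 μatm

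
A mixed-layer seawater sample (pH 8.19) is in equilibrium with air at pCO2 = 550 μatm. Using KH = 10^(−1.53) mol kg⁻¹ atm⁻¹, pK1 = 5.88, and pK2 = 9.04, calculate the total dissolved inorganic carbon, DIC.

DIC = 3.80 mmol/kg

[CO2*] = KH · pCO2 = 10^(−1.53) × 550×10^-6 = 1.623×10^-5 mol/kg
α₀ = 1/(1 + K1/[H⁺] + K1K2/[H⁺]²) = 1/(1 + 10^+2.31 + 10^+1.46) = 0.004273
DIC = [CO2*]/α₀ = 1.623×10^-5 / 0.004273 = 3.80 mmol/kg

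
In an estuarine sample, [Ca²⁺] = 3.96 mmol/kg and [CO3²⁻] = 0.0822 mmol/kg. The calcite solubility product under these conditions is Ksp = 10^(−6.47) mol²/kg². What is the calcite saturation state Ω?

Ω = 0.961

Ksp = 10^(−6.47) = 3.388×10^-7
Ω = [Ca²⁺][CO3²⁻]/Ksp = (3.96×10^-3)(0.0822×10^-3) / 3.388×10^-7 = 0.961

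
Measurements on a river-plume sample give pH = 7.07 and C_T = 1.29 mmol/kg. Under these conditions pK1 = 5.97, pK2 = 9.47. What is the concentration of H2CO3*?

α₀ = 1 / (1 + K1/[H⁺] + K1K2/[H⁺]²) = 1 / (1 + 10^+1.10 + 10^-1.30)
   = 1 / (1 + 12.589 + 0.050119) = 1/13.639 = 0.07332
[CO2*] = α₀ × DIC = 0.07332 × 1.29 = 0.0946 mmol/kg

[CO2*] = 0.0946 mmol/kg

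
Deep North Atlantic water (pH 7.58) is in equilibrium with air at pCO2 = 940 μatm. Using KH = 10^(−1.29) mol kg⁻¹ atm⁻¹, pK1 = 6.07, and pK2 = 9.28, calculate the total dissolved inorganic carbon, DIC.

[CO2*] = KH · pCO2 = 10^(−1.29) × 940×10^-6 = 4.821×10^-5 mol/kg
α₀ = 1/(1 + K1/[H⁺] + K1K2/[H⁺]²) = 1/(1 + 10^+1.51 + 10^-0.19) = 0.02941
DIC = [CO2*]/α₀ = 4.821×10^-5 / 0.02941 = 1.64 mmol/kg

DIC = 1.64 mmol/kg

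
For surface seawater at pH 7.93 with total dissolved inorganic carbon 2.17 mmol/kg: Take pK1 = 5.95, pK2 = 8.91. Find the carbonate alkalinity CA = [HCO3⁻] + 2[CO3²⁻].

CA = [HCO3⁻] + 2[CO3²⁻] = (α₁ + 2α₂)·DIC
At pH 7.93: [H⁺]/K1 = 10^-1.98 = 0.010471, K2/[H⁺] = 10^-0.98 = 0.10471
α₁ = 1/(1 + 0.010471 + 0.10471) = 1/1.1152 = 0.8967; α₂ = α₁·K2/[H⁺] = 0.09390
α₁ + 2α₂ = 1.0845
CA = 1.0845 × 2.17 = 2.35 mmol/kg

CA = 2.35 mmol/kg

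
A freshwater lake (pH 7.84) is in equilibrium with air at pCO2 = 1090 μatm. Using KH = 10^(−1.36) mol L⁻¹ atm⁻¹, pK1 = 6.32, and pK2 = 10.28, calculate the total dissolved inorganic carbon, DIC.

DIC = 1.63 mmol/L

[CO2*] = KH · pCO2 = 10^(−1.36) × 1090×10^-6 = 4.758×10^-5 mol/L
α₀ = 1/(1 + K1/[H⁺] + K1K2/[H⁺]²) = 1/(1 + 10^+1.52 + 10^-0.92) = 0.02921
DIC = [CO2*]/α₀ = 4.758×10^-5 / 0.02921 = 1.63 mmol/L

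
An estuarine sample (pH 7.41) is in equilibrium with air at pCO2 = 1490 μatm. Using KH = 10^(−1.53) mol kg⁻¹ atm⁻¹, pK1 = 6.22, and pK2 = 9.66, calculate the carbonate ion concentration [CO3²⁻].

[CO3²⁻] = 3.83 μmol/kg

[CO2*] = KH · pCO2 = 10^(−1.53) × 1490×10^-6 = 4.397×10^-5 mol/kg
α₀ = 1/(1 + K1/[H⁺] + K1K2/[H⁺]²) = 1/(1 + 10^+1.19 + 10^-1.06) = 0.06033
DIC = [CO2*]/α₀ = 4.397×10^-5 / 0.06033 = 0.7289 mmol/kg
[CO3²⁻] = α₂·DIC; α₂ = 0.005255, so [CO3²⁻] = 0.005255 × 0.7289 = 0.00383 mmol/kg = 3.83 μmol/kg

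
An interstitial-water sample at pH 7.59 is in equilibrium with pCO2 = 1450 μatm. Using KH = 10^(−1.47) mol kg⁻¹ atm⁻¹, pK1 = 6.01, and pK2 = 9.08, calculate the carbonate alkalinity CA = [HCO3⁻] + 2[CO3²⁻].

[CO2*] = KH · pCO2 = 10^(−1.47) × 1450×10^-6 = 4.913×10^-5 mol/kg
α₀ = 1/(1 + K1/[H⁺] + K1K2/[H⁺]²) = 1/(1 + 10^+1.58 + 10^+0.09) = 0.02485
DIC = [CO2*]/α₀ = 4.913×10^-5 / 0.02485 = 1.978 mmol/kg
CA = (α₁ + 2α₂)·DIC = (0.9446 + 2×0.03057) × 1.978 = 1.99 mmol/kg

CA = 1.99 mmol/kg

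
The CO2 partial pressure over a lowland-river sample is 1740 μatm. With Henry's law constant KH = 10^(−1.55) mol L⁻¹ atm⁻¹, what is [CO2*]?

KH = 10^(−1.55) = 2.818×10^-2 mol L⁻¹ atm⁻¹
[CO2*] = KH · pCO2 = 2.818×10^-2 × 1740×10^-6 atm = 4.90×10^-5 mol/L

[CO2*] = 49.0 μmol/L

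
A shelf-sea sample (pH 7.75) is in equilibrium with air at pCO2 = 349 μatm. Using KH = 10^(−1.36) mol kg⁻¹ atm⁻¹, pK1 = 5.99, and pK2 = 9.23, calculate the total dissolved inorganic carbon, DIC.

[CO2*] = KH · pCO2 = 10^(−1.36) × 349×10^-6 = 1.523×10^-5 mol/kg
α₀ = 1/(1 + K1/[H⁺] + K1K2/[H⁺]²) = 1/(1 + 10^+1.76 + 10^+0.28) = 0.01654
DIC = [CO2*]/α₀ = 1.523×10^-5 / 0.01654 = 0.921 mmol/kg

DIC = 0.921 mmol/kg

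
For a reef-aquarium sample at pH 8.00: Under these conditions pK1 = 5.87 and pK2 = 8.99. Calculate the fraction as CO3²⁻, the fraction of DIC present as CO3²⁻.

α₂ = 0.0922

α₂ = 1 / (1 + [H⁺]/K2 + [H⁺]²/(K1K2)) = 1 / (1 + 10^+0.99 + 10^-1.14)
   = 1 / (1 + 9.7724 + 0.072444) = 1/10.845 = 0.09221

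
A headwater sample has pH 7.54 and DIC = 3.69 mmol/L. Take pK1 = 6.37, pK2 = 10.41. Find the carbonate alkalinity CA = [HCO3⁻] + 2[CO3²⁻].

CA = [HCO3⁻] + 2[CO3²⁻] = (α₁ + 2α₂)·DIC
At pH 7.54: [H⁺]/K1 = 10^-1.17 = 0.067608, K2/[H⁺] = 10^-2.87 = 0.0013490
α₁ = 1/(1 + 0.067608 + 0.0013490) = 1/1.0690 = 0.9355; α₂ = α₁·K2/[H⁺] = 0.001262
α₁ + 2α₂ = 0.9380
CA = 0.9380 × 3.69 = 3.46 mmol/L

CA = 3.46 mmol/L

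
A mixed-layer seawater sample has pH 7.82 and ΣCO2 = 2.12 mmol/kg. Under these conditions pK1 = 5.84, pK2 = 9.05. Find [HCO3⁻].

α₁ = 1 / (1 + [H⁺]/K1 + K2/[H⁺]) = 1 / (1 + 10^-1.98 + 10^-1.23)
   = 1 / (1 + 0.010471 + 0.058884) = 1/1.0694 = 0.9351
[HCO3⁻] = α₁ × DIC = 0.9351 × 2.12 = 1.98 mmol/kg

[HCO3⁻] = 1.98 mmol/kg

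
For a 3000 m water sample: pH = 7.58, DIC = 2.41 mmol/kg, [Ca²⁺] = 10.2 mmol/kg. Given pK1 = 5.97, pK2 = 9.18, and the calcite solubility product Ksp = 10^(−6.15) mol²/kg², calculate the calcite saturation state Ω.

Ω = 0.831

α₂ = 1 / (1 + [H⁺]/K2 + [H⁺]²/(K1K2)) = 1 / (1 + 10^+1.60 + 10^-0.01)
   = 1 / (1 + 39.811 + 0.97724) = 1/41.788 = 0.02393
[CO3²⁻] = α₂ × DIC = 0.02393 × 2.41 = 0.05767 mmol/kg
Ksp = 10^(−6.15) = 7.079×10^-7
Ω = [Ca²⁺][CO3²⁻]/Ksp = (10.2×10^-3)(5.767×10^-5) / 7.079×10^-7 = 0.831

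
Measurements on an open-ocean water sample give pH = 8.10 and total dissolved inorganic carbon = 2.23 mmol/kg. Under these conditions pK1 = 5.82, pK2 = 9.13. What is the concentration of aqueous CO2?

α₀ = 1 / (1 + K1/[H⁺] + K1K2/[H⁺]²) = 1 / (1 + 10^+2.28 + 10^+1.25)
   = 1 / (1 + 190.55 + 17.783) = 1/209.33 = 0.004777
[CO2*] = α₀ × DIC = 0.004777 × 2.23 = 0.0107 mmol/kg = 10.7 μmol/kg

[CO2*] = 10.7 μmol/kg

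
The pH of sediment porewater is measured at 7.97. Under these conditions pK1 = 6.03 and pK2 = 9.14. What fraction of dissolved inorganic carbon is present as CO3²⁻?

α₂ = 0.0627

α₂ = 1 / (1 + [H⁺]/K2 + [H⁺]²/(K1K2)) = 1 / (1 + 10^+1.17 + 10^-0.77)
   = 1 / (1 + 14.791 + 0.16982) = 1/15.961 = 0.06265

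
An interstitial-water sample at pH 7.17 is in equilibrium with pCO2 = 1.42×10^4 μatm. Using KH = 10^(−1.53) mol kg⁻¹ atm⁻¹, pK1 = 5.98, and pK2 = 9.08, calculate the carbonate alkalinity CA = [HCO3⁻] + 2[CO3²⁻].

[CO2*] = KH · pCO2 = 10^(−1.53) × 1.42×10^4×10^-6 = 4.191×10^-4 mol/kg
α₀ = 1/(1 + K1/[H⁺] + K1K2/[H⁺]²) = 1/(1 + 10^+1.19 + 10^-0.72) = 0.05996
DIC = [CO2*]/α₀ = 4.191×10^-4 / 0.05996 = 6.990 mmol/kg
CA = (α₁ + 2α₂)·DIC = (0.9286 + 2×0.01142) × 6.990 = 6.65 mmol/kg

CA = 6.65 mmol/kg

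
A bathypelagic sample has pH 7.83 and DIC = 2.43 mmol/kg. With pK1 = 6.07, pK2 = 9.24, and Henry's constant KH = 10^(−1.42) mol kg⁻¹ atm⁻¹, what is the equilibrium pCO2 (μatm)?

pCO2 = 1050 μatm

α₀ = 1 / (1 + K1/[H⁺] + K1K2/[H⁺]²) = 1 / (1 + 10^+1.76 + 10^+0.35)
   = 1 / (1 + 57.544 + 2.2387) = 1/60.783 = 0.01645
[CO2*] = α₀ × DIC = 0.01645 × 2.43 = 0.03998 mmol/kg
pCO2 = [CO2*]/KH = 3.998×10^-5 / 3.802×10^-2 = 1050 μatm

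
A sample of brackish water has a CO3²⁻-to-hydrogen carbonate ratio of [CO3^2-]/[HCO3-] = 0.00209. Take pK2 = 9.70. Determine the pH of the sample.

From K2 = [H⁺][CO3^2-]/[HCO3-]:  pH = pK2 + log₁₀([CO3^2-]/[HCO3-])
log₁₀(0.00209) = -2.680
pH = 9.70 + (-2.680) = 7.02

pH = 7.02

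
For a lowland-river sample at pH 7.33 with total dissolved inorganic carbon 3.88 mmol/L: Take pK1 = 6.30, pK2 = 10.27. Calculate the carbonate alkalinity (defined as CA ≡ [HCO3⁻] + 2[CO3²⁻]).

CA = 3.55 mmol/L

CA = [HCO3⁻] + 2[CO3²⁻] = (α₁ + 2α₂)·DIC
At pH 7.33: [H⁺]/K1 = 10^-1.03 = 0.093325, K2/[H⁺] = 10^-2.94 = 0.0011482
α₁ = 1/(1 + 0.093325 + 0.0011482) = 1/1.0945 = 0.9137; α₂ = α₁·K2/[H⁺] = 0.001049
α₁ + 2α₂ = 0.9158
CA = 0.9158 × 3.88 = 3.55 mmol/L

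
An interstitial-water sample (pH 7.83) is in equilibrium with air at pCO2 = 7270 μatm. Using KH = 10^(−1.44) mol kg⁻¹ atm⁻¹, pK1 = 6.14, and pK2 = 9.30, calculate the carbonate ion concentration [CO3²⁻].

[CO2*] = KH · pCO2 = 10^(−1.44) × 7270×10^-6 = 2.640×10^-4 mol/kg
α₀ = 1/(1 + K1/[H⁺] + K1K2/[H⁺]²) = 1/(1 + 10^+1.69 + 10^+0.22) = 0.01937
DIC = [CO2*]/α₀ = 2.640×10^-4 / 0.01937 = 13.63 mmol/kg
[CO3²⁻] = α₂·DIC; α₂ = 0.03214, so [CO3²⁻] = 0.03214 × 13.63 = 0.438 mmol/kg

[CO3²⁻] = 0.438 mmol/kg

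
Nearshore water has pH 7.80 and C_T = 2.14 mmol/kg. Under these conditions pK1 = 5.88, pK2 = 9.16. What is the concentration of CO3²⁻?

α₂ = 1 / (1 + [H⁺]/K2 + [H⁺]²/(K1K2)) = 1 / (1 + 10^+1.36 + 10^-0.56)
   = 1 / (1 + 22.909 + 0.27542) = 1/24.184 = 0.04135
[CO3²⁻] = α₂ × DIC = 0.04135 × 2.14 = 0.0885 mmol/kg

[CO3²⁻] = 0.0885 mmol/kg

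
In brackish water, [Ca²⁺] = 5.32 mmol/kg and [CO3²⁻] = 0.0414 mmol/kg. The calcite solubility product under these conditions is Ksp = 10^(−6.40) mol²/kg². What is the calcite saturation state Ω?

Ksp = 10^(−6.40) = 3.981×10^-7
Ω = [Ca²⁺][CO3²⁻]/Ksp = (5.32×10^-3)(0.0414×10^-3) / 3.981×10^-7 = 0.553

Ω = 0.553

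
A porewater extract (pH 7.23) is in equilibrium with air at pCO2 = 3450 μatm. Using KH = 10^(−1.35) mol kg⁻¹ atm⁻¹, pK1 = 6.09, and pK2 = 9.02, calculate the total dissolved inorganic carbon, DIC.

DIC = 2.32 mmol/kg

[CO2*] = KH · pCO2 = 10^(−1.35) × 3450×10^-6 = 1.541×10^-4 mol/kg
α₀ = 1/(1 + K1/[H⁺] + K1K2/[H⁺]²) = 1/(1 + 10^+1.14 + 10^-0.65) = 0.06654
DIC = [CO2*]/α₀ = 1.541×10^-4 / 0.06654 = 2.32 mmol/kg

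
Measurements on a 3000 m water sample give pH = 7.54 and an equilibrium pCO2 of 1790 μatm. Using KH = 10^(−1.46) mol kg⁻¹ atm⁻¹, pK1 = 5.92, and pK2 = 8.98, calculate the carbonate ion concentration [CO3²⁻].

[CO3²⁻] = 0.0939 mmol/kg

[CO2*] = KH · pCO2 = 10^(−1.46) × 1790×10^-6 = 6.207×10^-5 mol/kg
α₀ = 1/(1 + K1/[H⁺] + K1K2/[H⁺]²) = 1/(1 + 10^+1.62 + 10^+0.18) = 0.02262
DIC = [CO2*]/α₀ = 6.207×10^-5 / 0.02262 = 2.743 mmol/kg
[CO3²⁻] = α₂·DIC; α₂ = 0.03424, so [CO3²⁻] = 0.03424 × 2.743 = 0.0939 mmol/kg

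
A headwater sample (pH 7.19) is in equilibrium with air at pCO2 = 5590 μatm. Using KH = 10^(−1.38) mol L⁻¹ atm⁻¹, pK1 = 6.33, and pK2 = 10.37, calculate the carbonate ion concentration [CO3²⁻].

[CO3²⁻] = 1.12 μmol/L

[CO2*] = KH · pCO2 = 10^(−1.38) × 5590×10^-6 = 2.330×10^-4 mol/L
α₀ = 1/(1 + K1/[H⁺] + K1K2/[H⁺]²) = 1/(1 + 10^+0.86 + 10^-2.32) = 0.1212
DIC = [CO2*]/α₀ = 2.330×10^-4 / 0.1212 = 1.922 mmol/L
[CO3²⁻] = α₂·DIC; α₂ = 0.0005802, so [CO3²⁻] = 0.0005802 × 1.922 = 0.00112 mmol/L = 1.12 μmol/L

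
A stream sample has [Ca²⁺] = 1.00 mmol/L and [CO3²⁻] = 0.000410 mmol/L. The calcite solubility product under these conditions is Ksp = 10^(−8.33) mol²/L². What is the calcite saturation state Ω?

Ksp = 10^(−8.33) = 4.677×10^-9
Ω = [Ca²⁺][CO3²⁻]/Ksp = (1.00×10^-3)(0.000410×10^-3) / 4.677×10^-9 = 0.0877

Ω = 0.0877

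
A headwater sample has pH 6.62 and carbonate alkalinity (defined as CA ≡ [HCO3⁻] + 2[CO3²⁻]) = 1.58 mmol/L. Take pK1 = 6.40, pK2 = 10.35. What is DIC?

CA = [HCO3⁻] + 2[CO3²⁻] = (α₁ + 2α₂)·DIC
At pH 6.62: [H⁺]/K1 = 10^-0.22 = 0.60256, K2/[H⁺] = 10^-3.73 = 0.00018621
α₁ = 1/(1 + 0.60256 + 0.00018621) = 1/1.6027 = 0.6239; α₂ = α₁·K2/[H⁺] = 0.0001162
α₁ + 2α₂ = 0.6242
DIC = CA / (α₁ + 2α₂) = 1.58 / 0.6242 = 2.53 mmol/L

DIC = 2.53 mmol/L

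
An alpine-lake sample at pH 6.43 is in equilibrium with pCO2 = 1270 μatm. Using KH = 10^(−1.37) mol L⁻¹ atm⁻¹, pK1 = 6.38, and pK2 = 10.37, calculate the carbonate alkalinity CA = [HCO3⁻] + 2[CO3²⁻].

[CO2*] = KH · pCO2 = 10^(−1.37) × 1270×10^-6 = 5.418×10^-5 mol/L
α₀ = 1/(1 + K1/[H⁺] + K1K2/[H⁺]²) = 1/(1 + 10^+0.05 + 10^-3.89) = 0.4712
DIC = [CO2*]/α₀ = 5.418×10^-5 / 0.4712 = 0.1150 mmol/L
CA = (α₁ + 2α₂)·DIC = (0.5287 + 2×6.071×10^-5) × 0.1150 = 0.0608 mmol/L

CA = 0.0608 mmol/L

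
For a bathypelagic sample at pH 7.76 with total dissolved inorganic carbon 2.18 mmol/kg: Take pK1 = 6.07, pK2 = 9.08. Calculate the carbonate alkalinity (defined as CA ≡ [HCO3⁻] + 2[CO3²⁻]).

CA = [HCO3⁻] + 2[CO3²⁻] = (α₁ + 2α₂)·DIC
At pH 7.76: [H⁺]/K1 = 10^-1.69 = 0.020417, K2/[H⁺] = 10^-1.32 = 0.047863
α₁ = 1/(1 + 0.020417 + 0.047863) = 1/1.0683 = 0.9361; α₂ = α₁·K2/[H⁺] = 0.04480
α₁ + 2α₂ = 1.0257
CA = 1.0257 × 2.18 = 2.24 mmol/kg

CA = 2.24 mmol/kg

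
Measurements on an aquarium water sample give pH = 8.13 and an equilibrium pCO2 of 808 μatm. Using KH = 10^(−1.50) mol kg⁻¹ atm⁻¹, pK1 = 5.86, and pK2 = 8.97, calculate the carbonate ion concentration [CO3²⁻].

[CO3²⁻] = 0.688 mmol/kg

[CO2*] = KH · pCO2 = 10^(−1.50) × 808×10^-6 = 2.555×10^-5 mol/kg
α₀ = 1/(1 + K1/[H⁺] + K1K2/[H⁺]²) = 1/(1 + 10^+2.27 + 10^+1.43) = 0.004670
DIC = [CO2*]/α₀ = 2.555×10^-5 / 0.004670 = 5.471 mmol/kg
[CO3²⁻] = α₂·DIC; α₂ = 0.1257, so [CO3²⁻] = 0.1257 × 5.471 = 0.688 mmol/kg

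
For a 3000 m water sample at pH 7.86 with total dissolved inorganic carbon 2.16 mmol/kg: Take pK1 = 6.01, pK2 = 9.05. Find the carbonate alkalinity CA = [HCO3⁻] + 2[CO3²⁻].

CA = [HCO3⁻] + 2[CO3²⁻] = (α₁ + 2α₂)·DIC
At pH 7.86: [H⁺]/K1 = 10^-1.85 = 0.014125, K2/[H⁺] = 10^-1.19 = 0.064565
α₁ = 1/(1 + 0.014125 + 0.064565) = 1/1.0787 = 0.9270; α₂ = α₁·K2/[H⁺] = 0.05986
α₁ + 2α₂ = 1.0468
CA = 1.0468 × 2.16 = 2.26 mmol/kg

CA = 2.26 mmol/kg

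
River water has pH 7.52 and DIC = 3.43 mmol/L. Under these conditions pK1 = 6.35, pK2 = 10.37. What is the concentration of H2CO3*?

α₀ = 1 / (1 + K1/[H⁺] + K1K2/[H⁺]²) = 1 / (1 + 10^+1.17 + 10^-1.68)
   = 1 / (1 + 14.791 + 0.020893) = 1/15.812 = 0.06324
[CO2*] = α₀ × DIC = 0.06324 × 3.43 = 0.217 mmol/L

[CO2*] = 0.217 mmol/L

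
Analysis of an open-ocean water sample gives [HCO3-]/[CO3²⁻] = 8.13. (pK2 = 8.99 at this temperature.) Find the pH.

From K2 = [H⁺][CO3²⁻]/[HCO3-]:  pH = pK2 − log₁₀([HCO3-]/[CO3²⁻])
log₁₀(8.13) = +0.910
pH = 8.99 − (+0.910) = 8.08

pH = 8.08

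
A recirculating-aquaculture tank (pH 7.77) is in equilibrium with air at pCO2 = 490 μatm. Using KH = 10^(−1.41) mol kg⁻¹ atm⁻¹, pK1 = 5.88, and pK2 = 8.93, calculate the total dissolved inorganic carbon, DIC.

[CO2*] = KH · pCO2 = 10^(−1.41) × 490×10^-6 = 1.906×10^-5 mol/kg
α₀ = 1/(1 + K1/[H⁺] + K1K2/[H⁺]²) = 1/(1 + 10^+1.89 + 10^+0.73) = 0.01191
DIC = [CO2*]/α₀ = 1.906×10^-5 / 0.01191 = 1.60 mmol/kg

DIC = 1.60 mmol/kg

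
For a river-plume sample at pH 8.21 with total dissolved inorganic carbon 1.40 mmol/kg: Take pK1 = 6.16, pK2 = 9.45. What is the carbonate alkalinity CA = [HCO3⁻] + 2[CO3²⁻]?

CA = [HCO3⁻] + 2[CO3²⁻] = (α₁ + 2α₂)·DIC
At pH 8.21: [H⁺]/K1 = 10^-2.05 = 0.0089125, K2/[H⁺] = 10^-1.24 = 0.057544
α₁ = 1/(1 + 0.0089125 + 0.057544) = 1/1.0665 = 0.9377; α₂ = α₁·K2/[H⁺] = 0.05396
α₁ + 2α₂ = 1.0456
CA = 1.0456 × 1.40 = 1.46 mmol/kg

CA = 1.46 mmol/kg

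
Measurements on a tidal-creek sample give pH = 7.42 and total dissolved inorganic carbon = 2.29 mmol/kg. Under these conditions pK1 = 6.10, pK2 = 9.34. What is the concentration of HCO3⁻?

α₁ = 1 / (1 + [H⁺]/K1 + K2/[H⁺]) = 1 / (1 + 10^-1.32 + 10^-1.92)
   = 1 / (1 + 0.047863 + 0.012023) = 1/1.0599 = 0.9435
[HCO3⁻] = α₁ × DIC = 0.9435 × 2.29 = 2.16 mmol/kg

[HCO3⁻] = 2.16 mmol/kg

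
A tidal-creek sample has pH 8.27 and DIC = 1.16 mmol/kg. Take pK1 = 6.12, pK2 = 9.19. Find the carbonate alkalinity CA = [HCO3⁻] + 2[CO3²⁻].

CA = [HCO3⁻] + 2[CO3²⁻] = (α₁ + 2α₂)·DIC
At pH 8.27: [H⁺]/K1 = 10^-2.15 = 0.0070795, K2/[H⁺] = 10^-0.92 = 0.12023
α₁ = 1/(1 + 0.0070795 + 0.12023) = 1/1.1273 = 0.8871; α₂ = α₁·K2/[H⁺] = 0.1066
α₁ + 2α₂ = 1.1004
CA = 1.1004 × 1.16 = 1.28 mmol/kg

CA = 1.28 mmol/kg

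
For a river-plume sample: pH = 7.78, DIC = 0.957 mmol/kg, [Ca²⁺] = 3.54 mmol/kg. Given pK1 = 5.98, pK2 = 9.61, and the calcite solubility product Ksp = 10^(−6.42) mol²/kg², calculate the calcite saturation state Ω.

α₂ = 1 / (1 + [H⁺]/K2 + [H⁺]²/(K1K2)) = 1 / (1 + 10^+1.83 + 10^+0.03)
   = 1 / (1 + 67.608 + 1.0715) = 1/69.680 = 0.01435
[CO3²⁻] = α₂ × DIC = 0.01435 × 0.957 = 0.01373 mmol/kg = 13.73 μmol/kg
Ksp = 10^(−6.42) = 3.802×10^-7
Ω = [Ca²⁺][CO3²⁻]/Ksp = (3.54×10^-3)(1.373×10^-5) / 3.802×10^-7 = 0.128

Ω = 0.128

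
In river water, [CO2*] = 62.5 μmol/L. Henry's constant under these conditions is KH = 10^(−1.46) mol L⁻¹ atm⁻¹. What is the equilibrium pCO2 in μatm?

pCO2 = 1800 μatm

KH = 10^(−1.46) = 3.467×10^-2 mol L⁻¹ atm⁻¹
pCO2 = [CO2*]/KH = 62.5×10^-6 / 3.467×10^-2 = 1.80×10^-3 atm = 1800 μatm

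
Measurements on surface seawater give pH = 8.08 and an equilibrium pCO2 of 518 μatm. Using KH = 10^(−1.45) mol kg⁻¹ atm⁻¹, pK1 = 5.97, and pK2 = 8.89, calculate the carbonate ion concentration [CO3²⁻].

[CO2*] = KH · pCO2 = 10^(−1.45) × 518×10^-6 = 1.838×10^-5 mol/kg
α₀ = 1/(1 + K1/[H⁺] + K1K2/[H⁺]²) = 1/(1 + 10^+2.11 + 10^+1.30) = 0.006677
DIC = [CO2*]/α₀ = 1.838×10^-5 / 0.006677 = 2.753 mmol/kg
[CO3²⁻] = α₂·DIC; α₂ = 0.1332, so [CO3²⁻] = 0.1332 × 2.753 = 0.367 mmol/kg

[CO3²⁻] = 0.367 mmol/kg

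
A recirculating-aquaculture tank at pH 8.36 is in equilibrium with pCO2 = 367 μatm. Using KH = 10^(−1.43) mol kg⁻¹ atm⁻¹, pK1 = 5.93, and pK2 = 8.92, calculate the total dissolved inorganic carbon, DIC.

[CO2*] = KH · pCO2 = 10^(−1.43) × 367×10^-6 = 1.364×10^-5 mol/kg
α₀ = 1/(1 + K1/[H⁺] + K1K2/[H⁺]²) = 1/(1 + 10^+2.43 + 10^+1.87) = 0.002905
DIC = [CO2*]/α₀ = 1.364×10^-5 / 0.002905 = 4.69 mmol/kg

DIC = 4.69 mmol/kg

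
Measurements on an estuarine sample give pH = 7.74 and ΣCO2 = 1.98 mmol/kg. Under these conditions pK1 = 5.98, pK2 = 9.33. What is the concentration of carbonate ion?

α₂ = 1 / (1 + [H⁺]/K2 + [H⁺]²/(K1K2)) = 1 / (1 + 10^+1.59 + 10^-0.17)
   = 1 / (1 + 38.905 + 0.67608) = 1/40.581 = 0.02464
[CO3²⁻] = α₂ × DIC = 0.02464 × 1.98 = 0.0488 mmol/kg

[CO3²⁻] = 0.0488 mmol/kg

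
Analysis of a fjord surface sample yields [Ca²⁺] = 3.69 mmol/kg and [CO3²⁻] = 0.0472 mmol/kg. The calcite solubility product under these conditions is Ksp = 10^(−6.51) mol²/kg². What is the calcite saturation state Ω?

Ksp = 10^(−6.51) = 3.090×10^-7
Ω = [Ca²⁺][CO3²⁻]/Ksp = (3.69×10^-3)(0.0472×10^-3) / 3.090×10^-7 = 0.564

Ω = 0.564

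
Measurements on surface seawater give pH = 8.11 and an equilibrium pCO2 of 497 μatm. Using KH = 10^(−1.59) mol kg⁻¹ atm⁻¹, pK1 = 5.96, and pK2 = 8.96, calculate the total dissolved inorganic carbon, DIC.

[CO2*] = KH · pCO2 = 10^(−1.59) × 497×10^-6 = 1.277×10^-5 mol/kg
α₀ = 1/(1 + K1/[H⁺] + K1K2/[H⁺]²) = 1/(1 + 10^+2.15 + 10^+1.30) = 0.006165
DIC = [CO2*]/α₀ = 1.277×10^-5 / 0.006165 = 2.07 mmol/kg

DIC = 2.07 mmol/kg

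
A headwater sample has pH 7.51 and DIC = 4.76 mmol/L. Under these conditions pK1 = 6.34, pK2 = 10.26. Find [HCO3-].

α₁ = 1 / (1 + [H⁺]/K1 + K2/[H⁺]) = 1 / (1 + 10^-1.17 + 10^-2.75)
   = 1 / (1 + 0.067608 + 0.0017783) = 1/1.0694 = 0.9351
[HCO3⁻] = α₁ × DIC = 0.9351 × 4.76 = 4.45 mmol/L

[HCO3⁻] = 4.45 mmol/L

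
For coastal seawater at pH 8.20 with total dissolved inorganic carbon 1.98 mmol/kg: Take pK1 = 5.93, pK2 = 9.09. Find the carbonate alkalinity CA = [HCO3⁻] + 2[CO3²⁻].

CA = 2.20 mmol/kg

CA = [HCO3⁻] + 2[CO3²⁻] = (α₁ + 2α₂)·DIC
At pH 8.20: [H⁺]/K1 = 10^-2.27 = 0.0053703, K2/[H⁺] = 10^-0.89 = 0.12882
α₁ = 1/(1 + 0.0053703 + 0.12882) = 1/1.1342 = 0.8817; α₂ = α₁·K2/[H⁺] = 0.1136
α₁ + 2α₂ = 1.1088
CA = 1.1088 × 1.98 = 2.20 mmol/kg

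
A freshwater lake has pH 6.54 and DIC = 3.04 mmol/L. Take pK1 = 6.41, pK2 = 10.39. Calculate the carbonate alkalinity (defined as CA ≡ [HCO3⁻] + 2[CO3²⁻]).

CA = 1.75 mmol/L

CA = [HCO3⁻] + 2[CO3²⁻] = (α₁ + 2α₂)·DIC
At pH 6.54: [H⁺]/K1 = 10^-0.13 = 0.74131, K2/[H⁺] = 10^-3.85 = 0.00014125
α₁ = 1/(1 + 0.74131 + 0.00014125) = 1/1.7415 = 0.5742; α₂ = α₁·K2/[H⁺] = 8.111×10^-5
α₁ + 2α₂ = 0.5744
CA = 0.5744 × 3.04 = 1.75 mmol/L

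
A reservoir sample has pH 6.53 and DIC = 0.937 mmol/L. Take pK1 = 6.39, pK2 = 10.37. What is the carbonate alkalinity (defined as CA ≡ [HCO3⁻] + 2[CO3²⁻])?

CA = [HCO3⁻] + 2[CO3²⁻] = (α₁ + 2α₂)·DIC
At pH 6.53: [H⁺]/K1 = 10^-0.14 = 0.72444, K2/[H⁺] = 10^-3.84 = 0.00014454
α₁ = 1/(1 + 0.72444 + 0.00014454) = 1/1.7246 = 0.5799; α₂ = α₁·K2/[H⁺] = 8.381×10^-5
α₁ + 2α₂ = 0.5800
CA = 0.5800 × 0.937 = 0.543 mmol/L

CA = 0.543 mmol/L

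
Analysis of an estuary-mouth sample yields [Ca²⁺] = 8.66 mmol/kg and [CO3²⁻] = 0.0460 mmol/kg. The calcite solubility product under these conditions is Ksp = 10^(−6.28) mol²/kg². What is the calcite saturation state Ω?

Ω = 0.759

Ksp = 10^(−6.28) = 5.248×10^-7
Ω = [Ca²⁺][CO3²⁻]/Ksp = (8.66×10^-3)(0.0460×10^-3) / 5.248×10^-7 = 0.759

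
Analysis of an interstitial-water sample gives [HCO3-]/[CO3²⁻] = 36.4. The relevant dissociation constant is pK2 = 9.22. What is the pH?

From K2 = [H⁺][CO3²⁻]/[HCO3-]:  pH = pK2 − log₁₀([HCO3-]/[CO3²⁻])
log₁₀(36.4) = +1.561
pH = 9.22 − (+1.561) = 7.66

pH = 7.66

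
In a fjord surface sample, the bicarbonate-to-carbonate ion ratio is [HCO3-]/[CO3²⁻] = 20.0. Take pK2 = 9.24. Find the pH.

From K2 = [H⁺][CO3²⁻]/[HCO3-]:  pH = pK2 − log₁₀([HCO3-]/[CO3²⁻])
log₁₀(20.0) = +1.301
pH = 9.24 − (+1.301) = 7.94

pH = 7.94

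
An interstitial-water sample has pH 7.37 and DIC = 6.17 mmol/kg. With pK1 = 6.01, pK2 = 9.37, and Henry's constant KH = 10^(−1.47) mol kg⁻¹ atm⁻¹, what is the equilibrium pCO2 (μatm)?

pCO2 = 7540 μatm

α₀ = 1 / (1 + K1/[H⁺] + K1K2/[H⁺]²) = 1 / (1 + 10^+1.36 + 10^-0.64)
   = 1 / (1 + 22.909 + 0.22909) = 1/24.138 = 0.04143
[CO2*] = α₀ × DIC = 0.04143 × 6.17 = 0.2556 mmol/kg
pCO2 = [CO2*]/KH = 2.556×10^-4 / 3.388×10^-2 = 7540 μatm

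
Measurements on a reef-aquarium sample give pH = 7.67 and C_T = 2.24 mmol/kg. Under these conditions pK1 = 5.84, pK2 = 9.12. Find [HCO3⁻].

[HCO3⁻] = 2.13 mmol/kg

α₁ = 1 / (1 + [H⁺]/K1 + K2/[H⁺]) = 1 / (1 + 10^-1.83 + 10^-1.45)
   = 1 / (1 + 0.014791 + 0.035481) = 1/1.0503 = 0.9521
[HCO3⁻] = α₁ × DIC = 0.9521 × 2.24 = 2.13 mmol/kg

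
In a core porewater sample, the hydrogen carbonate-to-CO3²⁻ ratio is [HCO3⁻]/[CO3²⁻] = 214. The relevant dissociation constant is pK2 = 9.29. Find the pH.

pH = 6.96

From K2 = [H⁺][CO3²⁻]/[HCO3⁻]:  pH = pK2 − log₁₀([HCO3⁻]/[CO3²⁻])
log₁₀(214) = +2.330
pH = 9.29 − (+2.330) = 6.96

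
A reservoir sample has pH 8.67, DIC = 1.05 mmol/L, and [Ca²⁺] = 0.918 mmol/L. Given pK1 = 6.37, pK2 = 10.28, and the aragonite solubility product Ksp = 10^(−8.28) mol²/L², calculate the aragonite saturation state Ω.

Ω = 4.38

α₂ = 1 / (1 + [H⁺]/K2 + [H⁺]²/(K1K2)) = 1 / (1 + 10^+1.61 + 10^-0.69)
   = 1 / (1 + 40.738 + 0.20417) = 1/41.942 = 0.02384
[CO3²⁻] = α₂ × DIC = 0.02384 × 1.05 = 0.02503 mmol/L
Ksp = 10^(−8.28) = 5.248×10^-9
Ω = [Ca²⁺][CO3²⁻]/Ksp = (0.918×10^-3)(2.503×10^-5) / 5.248×10^-9 = 4.38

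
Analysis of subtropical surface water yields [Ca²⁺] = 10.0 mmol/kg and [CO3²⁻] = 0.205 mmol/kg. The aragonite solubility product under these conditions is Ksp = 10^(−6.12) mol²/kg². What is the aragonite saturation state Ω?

Ksp = 10^(−6.12) = 7.586×10^-7
Ω = [Ca²⁺][CO3²⁻]/Ksp = (10.0×10^-3)(0.205×10^-3) / 7.586×10^-7 = 2.70

Ω = 2.70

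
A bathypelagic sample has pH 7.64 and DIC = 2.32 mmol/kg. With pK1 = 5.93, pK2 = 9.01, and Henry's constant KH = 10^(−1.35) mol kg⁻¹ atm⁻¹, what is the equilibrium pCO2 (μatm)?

α₀ = 1 / (1 + K1/[H⁺] + K1K2/[H⁺]²) = 1 / (1 + 10^+1.71 + 10^+0.34)
   = 1 / (1 + 51.286 + 2.1878) = 1/54.474 = 0.01836
[CO2*] = α₀ × DIC = 0.01836 × 2.32 = 0.04259 mmol/kg
pCO2 = [CO2*]/KH = 4.259×10^-5 / 4.467×10^-2 = 953 μatm

pCO2 = 953 μatm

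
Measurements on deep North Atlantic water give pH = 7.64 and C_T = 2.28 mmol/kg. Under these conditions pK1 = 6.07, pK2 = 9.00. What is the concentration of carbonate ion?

[CO3²⁻] = 0.0930 mmol/kg

α₂ = 1 / (1 + [H⁺]/K2 + [H⁺]²/(K1K2)) = 1 / (1 + 10^+1.36 + 10^-0.21)
   = 1 / (1 + 22.909 + 0.61660) = 1/24.525 = 0.04077
[CO3²⁻] = α₂ × DIC = 0.04077 × 2.28 = 0.0930 mmol/kg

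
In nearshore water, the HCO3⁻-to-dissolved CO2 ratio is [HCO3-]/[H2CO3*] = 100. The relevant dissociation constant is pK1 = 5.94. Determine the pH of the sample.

pH = 7.94

From K1 = [H⁺][HCO3-]/[H2CO3*]:  pH = pK1 + log₁₀([HCO3-]/[H2CO3*])
log₁₀(100) = +2.000
pH = 5.94 + (+2.000) = 7.94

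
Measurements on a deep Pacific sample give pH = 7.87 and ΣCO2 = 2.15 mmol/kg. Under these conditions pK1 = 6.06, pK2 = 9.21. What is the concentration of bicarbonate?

α₁ = 1 / (1 + [H⁺]/K1 + K2/[H⁺]) = 1 / (1 + 10^-1.81 + 10^-1.34)
   = 1 / (1 + 0.015488 + 0.045709) = 1/1.0612 = 0.9423
[HCO3⁻] = α₁ × DIC = 0.9423 × 2.15 = 2.03 mmol/kg

[HCO3⁻] = 2.03 mmol/kg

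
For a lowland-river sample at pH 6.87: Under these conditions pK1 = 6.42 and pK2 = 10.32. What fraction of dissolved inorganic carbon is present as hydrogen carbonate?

α₁ = 1 / (1 + [H⁺]/K1 + K2/[H⁺]) = 1 / (1 + 10^-0.45 + 10^-3.45)
   = 1 / (1 + 0.35481 + 0.00035481) = 1/1.3552 = 0.7379

α₁ = 0.738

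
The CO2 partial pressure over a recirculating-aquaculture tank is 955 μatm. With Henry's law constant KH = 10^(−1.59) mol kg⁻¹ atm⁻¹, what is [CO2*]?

[CO2*] = 24.5 μmol/kg

KH = 10^(−1.59) = 2.570×10^-2 mol kg⁻¹ atm⁻¹
[CO2*] = KH · pCO2 = 2.570×10^-2 × 955×10^-6 atm = 2.45×10^-5 mol/kg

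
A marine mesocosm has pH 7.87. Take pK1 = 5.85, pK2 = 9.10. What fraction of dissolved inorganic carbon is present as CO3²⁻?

α₂ = 1 / (1 + [H⁺]/K2 + [H⁺]²/(K1K2)) = 1 / (1 + 10^+1.23 + 10^-0.79)
   = 1 / (1 + 16.982 + 0.16218) = 1/18.145 = 0.05511

α₂ = 0.0551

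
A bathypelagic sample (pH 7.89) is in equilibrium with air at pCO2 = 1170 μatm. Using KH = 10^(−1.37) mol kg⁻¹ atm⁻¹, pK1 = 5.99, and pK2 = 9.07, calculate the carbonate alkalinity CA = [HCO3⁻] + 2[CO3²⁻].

[CO2*] = KH · pCO2 = 10^(−1.37) × 1170×10^-6 = 4.991×10^-5 mol/kg
α₀ = 1/(1 + K1/[H⁺] + K1K2/[H⁺]²) = 1/(1 + 10^+1.90 + 10^+0.72) = 0.01167
DIC = [CO2*]/α₀ = 4.991×10^-5 / 0.01167 = 4.276 mmol/kg
CA = (α₁ + 2α₂)·DIC = (0.9271 + 2×0.06125) × 4.276 = 4.49 mmol/kg

CA = 4.49 mmol/kg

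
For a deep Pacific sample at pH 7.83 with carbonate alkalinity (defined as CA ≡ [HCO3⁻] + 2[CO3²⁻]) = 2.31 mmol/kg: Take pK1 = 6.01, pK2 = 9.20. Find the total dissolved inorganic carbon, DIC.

CA = [HCO3⁻] + 2[CO3²⁻] = (α₁ + 2α₂)·DIC
At pH 7.83: [H⁺]/K1 = 10^-1.82 = 0.015136, K2/[H⁺] = 10^-1.37 = 0.042658
α₁ = 1/(1 + 0.015136 + 0.042658) = 1/1.0578 = 0.9454; α₂ = α₁·K2/[H⁺] = 0.04033
α₁ + 2α₂ = 1.0260
DIC = CA / (α₁ + 2α₂) = 2.31 / 1.0260 = 2.25 mmol/kg

DIC = 2.25 mmol/kg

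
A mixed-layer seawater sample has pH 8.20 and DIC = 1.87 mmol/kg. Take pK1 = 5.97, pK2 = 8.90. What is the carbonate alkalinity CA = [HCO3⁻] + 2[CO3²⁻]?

CA = 2.17 mmol/kg

CA = [HCO3⁻] + 2[CO3²⁻] = (α₁ + 2α₂)·DIC
At pH 8.20: [H⁺]/K1 = 10^-2.23 = 0.0058884, K2/[H⁺] = 10^-0.70 = 0.19953
α₁ = 1/(1 + 0.0058884 + 0.19953) = 1/1.2054 = 0.8296; α₂ = α₁·K2/[H⁺] = 0.1655
α₁ + 2α₂ = 1.1606
CA = 1.1606 × 1.87 = 2.17 mmol/kg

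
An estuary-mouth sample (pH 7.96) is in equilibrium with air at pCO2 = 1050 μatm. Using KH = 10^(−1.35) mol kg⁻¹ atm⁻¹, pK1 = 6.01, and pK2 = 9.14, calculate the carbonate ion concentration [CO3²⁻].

[CO2*] = KH · pCO2 = 10^(−1.35) × 1050×10^-6 = 4.690×10^-5 mol/kg
α₀ = 1/(1 + K1/[H⁺] + K1K2/[H⁺]²) = 1/(1 + 10^+1.95 + 10^+0.77) = 0.01042
DIC = [CO2*]/α₀ = 4.690×10^-5 / 0.01042 = 4.503 mmol/kg
[CO3²⁻] = α₂·DIC; α₂ = 0.06133, so [CO3²⁻] = 0.06133 × 4.503 = 0.276 mmol/kg

[CO3²⁻] = 0.276 mmol/kg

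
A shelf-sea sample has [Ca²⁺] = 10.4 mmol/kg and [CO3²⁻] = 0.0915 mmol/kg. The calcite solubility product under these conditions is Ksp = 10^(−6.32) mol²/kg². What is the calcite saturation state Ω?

Ksp = 10^(−6.32) = 4.786×10^-7
Ω = [Ca²⁺][CO3²⁻]/Ksp = (10.4×10^-3)(0.0915×10^-3) / 4.786×10^-7 = 1.99

Ω = 1.99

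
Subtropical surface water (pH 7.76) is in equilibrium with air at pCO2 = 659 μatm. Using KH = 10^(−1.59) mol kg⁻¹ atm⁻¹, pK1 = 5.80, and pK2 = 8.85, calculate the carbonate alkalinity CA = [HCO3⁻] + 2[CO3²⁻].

[CO2*] = KH · pCO2 = 10^(−1.59) × 659×10^-6 = 1.694×10^-5 mol/kg
α₀ = 1/(1 + K1/[H⁺] + K1K2/[H⁺]²) = 1/(1 + 10^+1.96 + 10^+0.87) = 0.01004
DIC = [CO2*]/α₀ = 1.694×10^-5 / 0.01004 = 1.687 mmol/kg
CA = (α₁ + 2α₂)·DIC = (0.9155 + 2×0.07442) × 1.687 = 1.80 mmol/kg

CA = 1.80 mmol/kg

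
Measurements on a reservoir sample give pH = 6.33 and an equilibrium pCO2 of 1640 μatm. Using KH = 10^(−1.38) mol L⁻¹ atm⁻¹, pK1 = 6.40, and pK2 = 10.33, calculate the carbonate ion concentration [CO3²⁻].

[CO3²⁻] = 0.00582 μmol/L

[CO2*] = KH · pCO2 = 10^(−1.38) × 1640×10^-6 = 6.837×10^-5 mol/L
α₀ = 1/(1 + K1/[H⁺] + K1K2/[H⁺]²) = 1/(1 + 10^-0.07 + 10^-4.07) = 0.5402
DIC = [CO2*]/α₀ = 6.837×10^-5 / 0.5402 = 0.1266 mmol/L
[CO3²⁻] = α₂·DIC; α₂ = 4.598×10^-5, so [CO3²⁻] = 4.598×10^-5 × 0.1266 = 5.82×10^-6 mmol/L = 0.00582 μmol/L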